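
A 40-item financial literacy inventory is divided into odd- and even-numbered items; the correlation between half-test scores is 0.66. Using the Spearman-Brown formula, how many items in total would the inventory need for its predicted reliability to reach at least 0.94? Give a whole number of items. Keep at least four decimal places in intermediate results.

Corrected full-test reliability: r_full = 2 × 0.66 / (1 + 0.66) ≈ 0.7952
n = r_tgt(1 − r_full) / [r_full(1 − r_tgt)] = 0.94 × 0.2048 / (0.7952 × 0.06) ≈ 4.0349
Items = 4.0349 × 40 ≈ 161.40 → 162

162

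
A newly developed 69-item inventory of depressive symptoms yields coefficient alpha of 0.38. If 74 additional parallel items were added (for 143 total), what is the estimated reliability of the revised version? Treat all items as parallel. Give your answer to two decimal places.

0.56

Length ratio n = 143/69 = 2.0725
By Spearman-Brown, r_new = n r / (1 + (n − 1) r).
r_new = 2.0725·0.38 / [1 + (2.0725 − 1)·0.38]
r_new = 0.7875 / 1.4075 ≈ 0.5595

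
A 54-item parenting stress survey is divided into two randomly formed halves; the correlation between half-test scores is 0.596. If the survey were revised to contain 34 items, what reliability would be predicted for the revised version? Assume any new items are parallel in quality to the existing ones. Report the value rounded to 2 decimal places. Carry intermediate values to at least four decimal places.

Full-test reliability from the split-half r: r_full = 2(0.596)/(1 + 0.596) = 0.7469
Length factor from 54 to 34 items: n = 34/54 = 0.6296
r_new = n·r_full / (1 + (n − 1)·r_full) = 0.4702 / 0.7233 ≈ 0.6501

0.65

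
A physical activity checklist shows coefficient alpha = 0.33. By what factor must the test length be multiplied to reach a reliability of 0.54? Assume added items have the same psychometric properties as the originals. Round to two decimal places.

2.38

n = 0.54(1 − 0.33) / [0.33(1 − 0.54)]
n = 0.3618 / 0.1518 ≈ 2.3834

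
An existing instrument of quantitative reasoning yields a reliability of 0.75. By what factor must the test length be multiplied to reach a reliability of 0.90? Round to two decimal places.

Invert Spearman-Brown to solve for n:
n = r*(1 − r) / [ r (1 − r*) ]
n = 0.90 × (1 − 0.75) / [ 0.75 × (1 − 0.90) ]
n = 0.2250 / 0.0750 ≈ 3.0000

3.00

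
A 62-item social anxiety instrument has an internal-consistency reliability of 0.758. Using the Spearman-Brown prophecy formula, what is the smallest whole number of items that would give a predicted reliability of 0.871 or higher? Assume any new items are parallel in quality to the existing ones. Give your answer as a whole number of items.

134

Spearman-Brown solved for the length factor n:
n = r_target (1 − r_old) / [ r_old (1 − r_target) ]
n = 0.871(1 − 0.758) / [0.758(1 − 0.871)]
  = 0.210782 / 0.097782 = 2.1556
So the test needs 2.1556 × 62 ≈ 133.65 items; rounding up, 134.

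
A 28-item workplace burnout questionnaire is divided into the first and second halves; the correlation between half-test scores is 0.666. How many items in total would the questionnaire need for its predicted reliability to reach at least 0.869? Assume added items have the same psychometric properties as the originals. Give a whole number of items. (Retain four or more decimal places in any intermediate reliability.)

Corrected full-test reliability: r_full = 2 × 0.666 / (1 + 0.666) ≈ 0.7995
Solve Spearman-Brown for n: n = 0.869(1 − 0.7995) / [0.7995(1 − 0.869)] = 1.6636
Items = 1.6636 × 28 ≈ 46.58 → 47

47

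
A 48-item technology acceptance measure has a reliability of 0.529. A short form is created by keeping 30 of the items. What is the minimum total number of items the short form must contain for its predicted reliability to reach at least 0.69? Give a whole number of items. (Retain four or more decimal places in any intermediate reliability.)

First, r for the 30-item form: n = 30/48 = 0.6250, so r_30 = 0.6250·0.529/(1 + (0.6250 − 1)·0.529) = 0.4124
Then solve for n' with r_old = 0.4124, r_target = 0.69: n' = 0.69(1 − 0.4124)/[0.4124(1 − 0.69)] = 3.1714
Items = 3.1714 × 30 ≈ 95.14 → 96

96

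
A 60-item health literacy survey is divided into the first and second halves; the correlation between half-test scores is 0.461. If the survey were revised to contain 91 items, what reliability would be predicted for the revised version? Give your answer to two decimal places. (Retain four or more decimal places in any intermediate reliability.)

Full-test reliability from the split-half r: r_full = 2(0.461)/(1 + 0.461) = 0.6311
Length factor from 60 to 91 items: n = 91/60 = 1.5167
r_new = n·r_full / (1 + (n − 1)·r_full) = 0.9572 / 1.3261 ≈ 0.7218

0.72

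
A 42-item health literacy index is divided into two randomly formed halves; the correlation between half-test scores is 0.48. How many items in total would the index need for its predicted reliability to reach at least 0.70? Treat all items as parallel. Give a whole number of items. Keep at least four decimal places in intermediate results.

r_full = 2(0.48)/(1 + 0.48) = 0.6486
n = r_tgt(1 − r_full) / [r_full(1 − r_tgt)] = 0.70 × 0.3514 / (0.6486 × 0.30) ≈ 1.2642
Required items = 1.2642 × 42 = 53.10, so 54 items.

54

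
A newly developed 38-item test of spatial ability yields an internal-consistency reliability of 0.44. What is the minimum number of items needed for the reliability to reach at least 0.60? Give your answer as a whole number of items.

73

n = 0.60(1 − 0.44) / [0.44(1 − 0.60)]
n = 0.3360 / 0.1760 ≈ 1.9091
So the test needs 1.9091 × 38 ≈ 72.55 items; rounding up, 73.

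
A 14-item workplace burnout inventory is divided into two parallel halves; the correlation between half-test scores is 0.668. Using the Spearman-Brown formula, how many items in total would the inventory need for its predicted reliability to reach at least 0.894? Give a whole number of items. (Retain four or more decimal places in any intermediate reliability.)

Corrected full-test reliability: r_full = 2 × 0.668 / (1 + 0.668) ≈ 0.8010
Solve Spearman-Brown for n: n = 0.894(1 − 0.8010) / [0.8010(1 − 0.894)] = 2.0953
Required items = 2.0953 × 14 = 29.33, so 30 items.

30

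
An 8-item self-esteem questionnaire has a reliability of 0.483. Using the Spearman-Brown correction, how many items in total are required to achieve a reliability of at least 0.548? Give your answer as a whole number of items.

n = [0.548 × 0.517] / [0.483 × 0.452]
  = 0.283316 / 0.218316 = 1.2977
1.2977 × 8 = 10.38 → 11 items

11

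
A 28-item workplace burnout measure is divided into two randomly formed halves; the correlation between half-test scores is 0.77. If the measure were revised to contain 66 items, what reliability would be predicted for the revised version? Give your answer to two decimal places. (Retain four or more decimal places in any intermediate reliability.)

Spearman-Brown correction (n = 2): r_full = 2·0.77/(1 + 0.77) = 0.8701
Then adjust to 66 items: n = 66/28 = 2.3571
r_new = n·r_full / (1 + (n − 1)·r_full) = 2.0509 / 2.1808 ≈ 0.9404

0.94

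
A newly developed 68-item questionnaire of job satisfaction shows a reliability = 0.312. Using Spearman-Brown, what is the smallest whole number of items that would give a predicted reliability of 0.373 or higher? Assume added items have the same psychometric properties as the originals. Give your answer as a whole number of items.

90

Rearranging the Spearman-Brown formula for n,
n = r_target (1 − r_old) / [ r_old (1 − r_target) ]
n = 0.373(1 − 0.312) / [0.312(1 − 0.373)]
  = 0.256624 / 0.195624 = 1.3118
Items needed = n × 68 = 1.3118 × 68 ≈ 89.20 → round up to 90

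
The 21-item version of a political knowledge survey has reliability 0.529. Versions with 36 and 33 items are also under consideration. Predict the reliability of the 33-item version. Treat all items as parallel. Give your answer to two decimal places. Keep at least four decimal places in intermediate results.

The 36-item form is not needed; work directly from the 21-item form with n = 33/21 = 1.5714.
r_{33} = n·r / (1 + (n − 1)·r) = 0.8313 / 1.3023 ≈ 0.6383

0.64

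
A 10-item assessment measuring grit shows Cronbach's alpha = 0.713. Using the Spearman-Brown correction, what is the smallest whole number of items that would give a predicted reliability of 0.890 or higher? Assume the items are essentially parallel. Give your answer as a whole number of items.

n = 0.890(1 − 0.713) / [0.713(1 − 0.890)]
n = 0.255430 / 0.078430 ≈ 3.2568
3.2568 × 10 = 32.57 → 33 items

33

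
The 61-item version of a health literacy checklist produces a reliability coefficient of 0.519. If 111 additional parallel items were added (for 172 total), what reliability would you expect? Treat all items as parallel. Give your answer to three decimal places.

0.753

n = 172/61 = 2.8197
r_new = 2.8197·0.519 / [1 + (2.8197 − 1)·0.519]
     = 1.4634 / 1.9444 = 0.7526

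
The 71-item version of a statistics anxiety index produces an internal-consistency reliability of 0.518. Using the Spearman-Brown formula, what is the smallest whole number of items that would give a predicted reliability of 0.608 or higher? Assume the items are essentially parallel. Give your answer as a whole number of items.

n = [0.608 × 0.482] / [0.518 × 0.392]
n = 0.293056 / 0.203056 ≈ 1.4432
So the test needs 1.4432 × 71 ≈ 102.47 items; rounding up, 103.

103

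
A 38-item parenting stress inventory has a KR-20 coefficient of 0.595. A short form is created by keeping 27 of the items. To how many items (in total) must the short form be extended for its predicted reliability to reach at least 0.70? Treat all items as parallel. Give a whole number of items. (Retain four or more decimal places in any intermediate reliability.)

61

First, r for the 27-item form: n = 27/38 = 0.7105, so r_27 = 0.7105·0.595/(1 + (0.7105 − 1)·0.595) = 0.5107
Then solve for n' with r_old = 0.5107, r_target = 0.70: n' = 0.70(1 − 0.5107)/[0.5107(1 − 0.70)] = 2.2356
Total items = 2.2356 × 27 = 60.36, rounded up to 61.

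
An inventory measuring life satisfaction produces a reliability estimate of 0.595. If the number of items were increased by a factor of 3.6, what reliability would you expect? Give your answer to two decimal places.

0.84

Apply the Spearman-Brown prophecy formula, r' = nr / [1 + (n − 1)r]:
r_new = 3.6·0.595 / [1 + (3.6 − 1)·0.595]
r_new = 2.1420 / 2.5470 ≈ 0.8410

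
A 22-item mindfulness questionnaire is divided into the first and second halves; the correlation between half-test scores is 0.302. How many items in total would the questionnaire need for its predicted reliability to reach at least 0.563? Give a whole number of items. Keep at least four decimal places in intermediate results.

Corrected full-test reliability: r_full = 2 × 0.302 / (1 + 0.302) ≈ 0.4639
n = r_tgt(1 − r_full) / [r_full(1 − r_tgt)] = 0.563 × 0.5361 / (0.4639 × 0.437) ≈ 1.4888
Items = 1.4888 × 22 ≈ 32.75 → 33

33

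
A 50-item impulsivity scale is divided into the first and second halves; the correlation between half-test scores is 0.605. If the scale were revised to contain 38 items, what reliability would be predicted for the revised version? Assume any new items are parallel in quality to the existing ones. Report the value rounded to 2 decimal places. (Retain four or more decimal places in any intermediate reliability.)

0.70

Full-test reliability from the split-half r: r_full = 2(0.605)/(1 + 0.605) = 0.7539
Then adjust to 38 items: n = 38/50 = 0.7600
r_new = n·r_full / (1 + (n − 1)·r_full) = 0.5730 / 0.8191 ≈ 0.6995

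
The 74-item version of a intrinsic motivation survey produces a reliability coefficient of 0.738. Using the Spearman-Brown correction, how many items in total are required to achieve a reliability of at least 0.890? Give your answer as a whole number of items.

213

n = [0.890 × 0.262] / [0.738 × 0.110]
  = 0.233180 / 0.081180 = 2.8724
2.8724 × 74 = 212.56 → 213 items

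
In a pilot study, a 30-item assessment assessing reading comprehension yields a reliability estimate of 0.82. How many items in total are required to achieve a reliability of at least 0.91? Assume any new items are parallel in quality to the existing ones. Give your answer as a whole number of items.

Rearranging the Spearman-Brown formula for n,
n = r*(1 − r) / [ r (1 − r*) ]
n = 0.91(1 − 0.82) / [0.82(1 − 0.91)]
n = 0.1638 / 0.0738 ≈ 2.2195
2.2195 × 30 = 66.59 → 67 items

67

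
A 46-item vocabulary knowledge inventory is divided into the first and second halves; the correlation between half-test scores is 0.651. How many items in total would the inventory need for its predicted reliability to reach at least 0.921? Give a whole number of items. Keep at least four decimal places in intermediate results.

r_full = 2(0.651)/(1 + 0.651) = 0.7886
n = r_tgt(1 − r_full) / [r_full(1 − r_tgt)] = 0.921 × 0.2114 / (0.7886 × 0.079) ≈ 3.1252
Items = 3.1252 × 46 ≈ 143.76 → 144

144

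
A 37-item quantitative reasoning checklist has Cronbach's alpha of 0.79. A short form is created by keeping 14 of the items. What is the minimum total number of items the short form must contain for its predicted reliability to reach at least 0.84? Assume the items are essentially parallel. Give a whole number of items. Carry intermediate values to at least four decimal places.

First, r for the 14-item form: n = 14/37 = 0.3784, so r_14 = 0.3784·0.79/(1 + (0.3784 − 1)·0.79) = 0.5874
Then solve for n' with r_old = 0.5874, r_target = 0.84: n' = 0.84(1 − 0.5874)/[0.5874(1 − 0.84)] = 3.6877
Items = 3.6877 × 14 ≈ 51.63 → 52

52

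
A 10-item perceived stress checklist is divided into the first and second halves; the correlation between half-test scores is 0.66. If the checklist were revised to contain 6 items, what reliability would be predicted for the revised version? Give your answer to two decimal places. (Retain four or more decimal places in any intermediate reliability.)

0.70

First correct the split-half correlation to full-test reliability: r_full = 2 × 0.66 / (1 + 0.66) ≈ 0.7952
Then adjust to 6 items: n = 6/10 = 0.6000
r_new = n·r_full / (1 + (n − 1)·r_full) = 0.4771 / 0.6819 ≈ 0.6997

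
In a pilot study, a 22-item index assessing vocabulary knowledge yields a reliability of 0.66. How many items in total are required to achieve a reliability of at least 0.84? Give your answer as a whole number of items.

Rearranging the Spearman-Brown formula for n,
n = r*(1 − r) / [ r (1 − r*) ]
n = [0.84 × 0.34] / [0.66 × 0.16]
  = 0.2856 / 0.1056 = 2.7045
Items needed = n × 22 = 2.7045 × 22 ≈ 59.50 → round up to 60

60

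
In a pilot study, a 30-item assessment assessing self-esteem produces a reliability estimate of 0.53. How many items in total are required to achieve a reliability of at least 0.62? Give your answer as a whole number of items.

44

Invert Spearman-Brown to solve for n:
n = r*(1 − r) / [ r (1 − r*) ]
n = 0.62 × (1 − 0.53) / [ 0.53 × (1 − 0.62) ]
n = 0.2914 / 0.2014 ≈ 1.4469
Items needed = n × 30 = 1.4469 × 30 ≈ 43.41 → round up to 44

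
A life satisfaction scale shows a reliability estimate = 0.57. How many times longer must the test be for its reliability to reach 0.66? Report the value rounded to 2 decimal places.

Rearranging the Spearman-Brown formula for n,
n = r*(1 − r) / [ r (1 − r*) ]
n = 0.66(1 − 0.57) / [0.57(1 − 0.66)]
  = 0.2838 / 0.1938 = 1.4644

1.46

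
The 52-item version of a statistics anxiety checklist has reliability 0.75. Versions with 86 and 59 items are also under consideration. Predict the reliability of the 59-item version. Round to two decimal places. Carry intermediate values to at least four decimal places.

0.77

Only the ratio of lengths matters: n = 59/52 = 1.1346
r_{59} = n·r / (1 + (n − 1)·r) = 0.8510 / 1.1010 ≈ 0.7729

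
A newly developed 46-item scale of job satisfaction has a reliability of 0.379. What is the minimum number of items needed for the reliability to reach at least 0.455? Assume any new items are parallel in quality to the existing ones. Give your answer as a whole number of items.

Rearranging the Spearman-Brown formula for n,
n = r_target (1 − r_old) / [ r_old (1 − r_target) ]
n = 0.455(1 − 0.379) / [0.379(1 − 0.455)]
  = 0.282555 / 0.206555 = 1.3679
1.3679 × 46 = 62.92 → 63 items

63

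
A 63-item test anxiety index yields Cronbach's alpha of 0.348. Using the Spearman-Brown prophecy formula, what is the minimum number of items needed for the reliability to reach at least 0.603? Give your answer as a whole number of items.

Invert Spearman-Brown to solve for n:
n = r_target (1 − r_old) / [ r_old (1 − r_target) ]
n = 0.603 × (1 − 0.348) / [ 0.348 × (1 − 0.603) ]
n = 0.393156 / 0.138156 ≈ 2.8457
Items needed = n × 63 = 2.8457 × 63 ≈ 179.28 → round up to 180

180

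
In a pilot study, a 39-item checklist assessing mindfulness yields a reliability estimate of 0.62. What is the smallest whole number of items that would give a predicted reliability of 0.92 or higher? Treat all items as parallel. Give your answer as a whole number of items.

275

n = [0.92 × 0.38] / [0.62 × 0.08]
n = 0.3496 / 0.0496 ≈ 7.0484
Items needed = n × 39 = 7.0484 × 39 ≈ 274.89 → round up to 275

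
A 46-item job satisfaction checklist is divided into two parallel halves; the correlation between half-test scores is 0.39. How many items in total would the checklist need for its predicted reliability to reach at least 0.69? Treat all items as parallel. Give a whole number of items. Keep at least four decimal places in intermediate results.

81

Corrected full-test reliability: r_full = 2 × 0.39 / (1 + 0.39) ≈ 0.5612
n = r_tgt(1 − r_full) / [r_full(1 − r_tgt)] = 0.69 × 0.4388 / (0.5612 × 0.31) ≈ 1.7403
Required items = 1.7403 × 46 = 80.05, so 81 items.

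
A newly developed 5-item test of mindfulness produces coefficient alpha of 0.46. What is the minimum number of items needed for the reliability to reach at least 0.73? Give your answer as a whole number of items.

16

n = [0.73 × 0.54] / [0.46 × 0.27]
n = 0.3942 / 0.1242 ≈ 3.1739
3.1739 × 5 = 15.87 → 16 items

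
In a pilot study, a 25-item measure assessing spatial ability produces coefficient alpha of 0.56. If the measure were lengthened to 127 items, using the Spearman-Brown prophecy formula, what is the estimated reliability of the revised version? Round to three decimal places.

Length ratio n = 127/25 = 5.08
r_new = (5.08 × 0.56) / (1 + (5.08 − 1) × 0.56)
     = 2.8448 / 3.2848 = 0.8660

0.866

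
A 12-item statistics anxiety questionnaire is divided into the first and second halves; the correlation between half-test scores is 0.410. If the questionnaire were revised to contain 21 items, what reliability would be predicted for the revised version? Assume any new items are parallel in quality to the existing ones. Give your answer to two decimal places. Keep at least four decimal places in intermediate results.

0.71

Full-test reliability from the split-half r: r_full = 2(0.410)/(1 + 0.410) = 0.5816
Length factor from 12 to 21 items: n = 21/12 = 1.7500
r_new = n·r_full / (1 + (n − 1)·r_full) = 1.0178 / 1.4362 ≈ 0.7087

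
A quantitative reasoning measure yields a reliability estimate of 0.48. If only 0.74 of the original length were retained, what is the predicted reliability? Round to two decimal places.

0.41

Apply the Spearman-Brown prophecy formula, r' = nr / [1 + (n − 1)r]:
r_new = 0.74·0.48 / [1 + (0.74 − 1)·0.48]
     = 0.3552 / 0.8752 = 0.4059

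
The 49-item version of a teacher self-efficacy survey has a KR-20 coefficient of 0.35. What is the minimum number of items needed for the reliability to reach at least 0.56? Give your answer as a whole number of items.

Rearranging the Spearman-Brown formula for n,
n = r_target (1 − r_old) / [ r_old (1 − r_target) ]
n = 0.56(1 − 0.35) / [0.35(1 − 0.56)]
n = 0.3640 / 0.1540 ≈ 2.3636
Items needed = n × 49 = 2.3636 × 49 ≈ 115.82 → round up to 116

116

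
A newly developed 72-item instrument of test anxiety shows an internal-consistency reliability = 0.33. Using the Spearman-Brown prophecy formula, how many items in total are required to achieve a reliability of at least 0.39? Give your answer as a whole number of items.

94

n = [0.39 × 0.67] / [0.33 × 0.61]
n = 0.2613 / 0.2013 ≈ 1.2981
Items needed = n × 72 = 1.2981 × 72 ≈ 93.46 → round up to 94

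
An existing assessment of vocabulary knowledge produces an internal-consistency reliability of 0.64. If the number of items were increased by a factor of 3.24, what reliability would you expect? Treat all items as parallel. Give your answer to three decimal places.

r_new = 3.24·0.64 / [1 + (3.24 − 1)·0.64]
     = 2.0736 / 2.4336 = 0.8521

0.852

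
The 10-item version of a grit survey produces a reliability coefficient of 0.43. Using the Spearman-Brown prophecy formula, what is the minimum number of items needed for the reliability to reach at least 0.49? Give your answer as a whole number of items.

Invert Spearman-Brown to solve for n:
n = r_target (1 − r_old) / [ r_old (1 − r_target) ]
n = 0.49(1 − 0.43) / [0.43(1 − 0.49)]
  = 0.2793 / 0.2193 = 1.2736
So the test needs 1.2736 × 10 ≈ 12.74 items; rounding up, 13.

13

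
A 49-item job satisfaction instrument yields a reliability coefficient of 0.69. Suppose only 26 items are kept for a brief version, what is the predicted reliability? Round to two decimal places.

0.54

Length ratio n = 26/49 = 0.5306
r_new = 0.5306·0.69 / [1 + (0.5306 − 1)·0.69]
     = 0.3661 / 0.6761 = 0.5415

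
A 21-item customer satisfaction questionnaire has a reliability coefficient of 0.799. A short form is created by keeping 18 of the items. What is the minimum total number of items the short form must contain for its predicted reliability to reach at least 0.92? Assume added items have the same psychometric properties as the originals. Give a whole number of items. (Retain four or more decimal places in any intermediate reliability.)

Short-form reliability: n = 18/21 = 0.8571; r_18 = n·r/(1+(n−1)r) ≈ 0.7731
Then solve for n' with r_old = 0.7731, r_target = 0.92: n' = 0.92(1 − 0.7731)/[0.7731(1 − 0.92)] = 3.3752
Items = 3.3752 × 18 ≈ 60.75 → 61

61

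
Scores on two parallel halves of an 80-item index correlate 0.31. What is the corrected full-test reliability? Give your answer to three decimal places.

Apply the Spearman-Brown correction with n = 2:
r_full = 2(0.31) / (1 + 0.31)
       = 0.6200 / 1.3100 = 0.4733

0.473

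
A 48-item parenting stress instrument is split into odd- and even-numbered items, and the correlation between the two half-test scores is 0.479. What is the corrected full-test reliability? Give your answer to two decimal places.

Each half is half the length of the full test, so the full test is n = 2 times a half.
r_full = 2(0.479) / (1 + 0.479)
       = 0.9580 / 1.4790 = 0.6477

0.65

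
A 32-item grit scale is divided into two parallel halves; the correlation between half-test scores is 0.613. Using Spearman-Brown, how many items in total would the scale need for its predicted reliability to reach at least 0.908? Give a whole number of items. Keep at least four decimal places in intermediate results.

Corrected full-test reliability: r_full = 2 × 0.613 / (1 + 0.613) ≈ 0.7601
n = r_tgt(1 − r_full) / [r_full(1 − r_tgt)] = 0.908 × 0.2399 / (0.7601 × 0.092) ≈ 3.1150
Items = 3.1150 × 32 ≈ 99.68 → 100

100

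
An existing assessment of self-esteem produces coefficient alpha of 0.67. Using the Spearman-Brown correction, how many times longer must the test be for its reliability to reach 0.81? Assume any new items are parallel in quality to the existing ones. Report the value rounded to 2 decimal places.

2.10

Rearranging the Spearman-Brown formula for n,
n = r*(1 − r) / [ r (1 − r*) ]
n = 0.81 × (1 − 0.67) / [ 0.67 × (1 − 0.81) ]
  = 0.2673 / 0.1273 = 2.0998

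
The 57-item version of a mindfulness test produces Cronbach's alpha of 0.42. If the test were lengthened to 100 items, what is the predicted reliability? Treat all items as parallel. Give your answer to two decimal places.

0.56

n = 100/57 = 1.7544
By Spearman-Brown, r_new = n r / (1 + (n − 1) r).
r_new = 1.7544·0.42 / [1 + (1.7544 − 1)·0.42]
     = 0.7368 / 1.3168 = 0.5595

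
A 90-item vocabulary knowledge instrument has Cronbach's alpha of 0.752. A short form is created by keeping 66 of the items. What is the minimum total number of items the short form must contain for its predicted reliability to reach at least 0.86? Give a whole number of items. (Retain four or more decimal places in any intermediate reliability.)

First, r for the 66-item form: n = 66/90 = 0.7333, so r_66 = 0.7333·0.752/(1 + (0.7333 − 1)·0.752) = 0.6898
Then solve for n' with r_old = 0.6898, r_target = 0.86: n' = 0.86(1 − 0.6898)/[0.6898(1 − 0.86)] = 2.7624
Total items = 2.7624 × 66 = 182.32, rounded up to 183.

183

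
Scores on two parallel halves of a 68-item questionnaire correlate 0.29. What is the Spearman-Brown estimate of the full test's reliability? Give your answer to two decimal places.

0.45

r_full = 2(0.29) / (1 + 0.29)
r_full = 0.5800 / 1.2900 ≈ 0.4496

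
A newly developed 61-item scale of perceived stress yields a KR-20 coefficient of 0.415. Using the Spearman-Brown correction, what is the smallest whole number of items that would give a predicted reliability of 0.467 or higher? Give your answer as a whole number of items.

76

Invert Spearman-Brown to solve for n:
n = r_target (1 − r_old) / [ r_old (1 − r_target) ]
n = 0.467(1 − 0.415) / [0.415(1 − 0.467)]
n = 0.273195 / 0.221195 ≈ 1.2351
So the test needs 1.2351 × 61 ≈ 75.34 items; rounding up, 76.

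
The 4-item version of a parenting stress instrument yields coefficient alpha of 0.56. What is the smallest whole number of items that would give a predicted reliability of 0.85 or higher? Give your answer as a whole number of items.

18

n = 0.85 × (1 − 0.56) / [ 0.56 × (1 − 0.85) ]
  = 0.3740 / 0.0840 = 4.4524
4.4524 × 4 = 17.81 → 18 items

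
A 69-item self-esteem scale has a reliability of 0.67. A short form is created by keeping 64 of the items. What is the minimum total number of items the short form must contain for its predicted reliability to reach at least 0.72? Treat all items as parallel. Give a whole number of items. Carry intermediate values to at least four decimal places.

Short-form reliability: n = 64/69 = 0.9275; r_64 = n·r/(1+(n−1)r) ≈ 0.6532
Then solve for n' with r_old = 0.6532, r_target = 0.72: n' = 0.72(1 − 0.6532)/[0.6532(1 − 0.72)] = 1.3652
Items = 1.3652 × 64 ≈ 87.37 → 88

88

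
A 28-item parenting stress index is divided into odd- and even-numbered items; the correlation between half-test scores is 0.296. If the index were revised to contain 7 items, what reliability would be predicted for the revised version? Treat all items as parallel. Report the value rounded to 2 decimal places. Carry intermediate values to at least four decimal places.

Full-test reliability from the split-half r: r_full = 2(0.296)/(1 + 0.296) = 0.4568
Length factor from 28 to 7 items: n = 7/28 = 0.2500
r_new = n·r_full / (1 + (n − 1)·r_full) = 0.1142 / 0.6574 ≈ 0.1737

0.17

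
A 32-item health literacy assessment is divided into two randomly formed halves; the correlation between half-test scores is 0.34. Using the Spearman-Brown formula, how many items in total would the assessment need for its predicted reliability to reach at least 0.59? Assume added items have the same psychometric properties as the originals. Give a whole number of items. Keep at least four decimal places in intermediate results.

45

Corrected full-test reliability: r_full = 2 × 0.34 / (1 + 0.34) ≈ 0.5075
n = r_tgt(1 − r_full) / [r_full(1 − r_tgt)] = 0.59 × 0.4925 / (0.5075 × 0.41) ≈ 1.3965
Items = 1.3965 × 32 ≈ 44.69 → 45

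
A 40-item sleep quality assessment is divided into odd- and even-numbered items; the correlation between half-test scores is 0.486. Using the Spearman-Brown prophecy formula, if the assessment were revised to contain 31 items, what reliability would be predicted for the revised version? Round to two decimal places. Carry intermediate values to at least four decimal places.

Full-test reliability from the split-half r: r_full = 2(0.486)/(1 + 0.486) = 0.6541
Length factor from 40 to 31 items: n = 31/40 = 0.7750
r_new = n·r_full / (1 + (n − 1)·r_full) = 0.5069 / 0.8528 ≈ 0.5944

0.59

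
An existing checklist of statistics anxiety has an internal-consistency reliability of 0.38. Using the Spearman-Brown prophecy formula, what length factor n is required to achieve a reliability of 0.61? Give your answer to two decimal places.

2.55

n = [0.61 × 0.62] / [0.38 × 0.39]
  = 0.3782 / 0.1482 = 2.5520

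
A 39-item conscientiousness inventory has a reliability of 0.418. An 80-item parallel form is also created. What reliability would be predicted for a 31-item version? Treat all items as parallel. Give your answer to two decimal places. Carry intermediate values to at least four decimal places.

0.36

The 80-item form is not needed; work directly from the 39-item form with n = 31/39 = 0.7949.
r_{31} = n·r / (1 + (n − 1)·r) = 0.3323 / 0.9143 ≈ 0.3634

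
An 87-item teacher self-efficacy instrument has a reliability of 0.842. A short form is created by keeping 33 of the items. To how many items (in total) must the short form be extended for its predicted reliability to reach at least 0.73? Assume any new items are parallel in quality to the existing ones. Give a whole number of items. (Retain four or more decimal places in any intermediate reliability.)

First, r for the 33-item form: n = 33/87 = 0.3793, so r_33 = 0.3793·0.842/(1 + (0.3793 − 1)·0.842) = 0.6690
Then solve for n' with r_old = 0.6690, r_target = 0.73: n' = 0.73(1 − 0.6690)/[0.6690(1 − 0.73)] = 1.3377
Total items = 1.3377 × 33 = 44.14, rounded up to 45.

45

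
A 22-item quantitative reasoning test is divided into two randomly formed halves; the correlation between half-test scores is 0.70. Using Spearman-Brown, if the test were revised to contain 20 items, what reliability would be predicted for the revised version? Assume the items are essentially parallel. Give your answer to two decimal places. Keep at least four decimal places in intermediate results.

Spearman-Brown correction (n = 2): r_full = 2·0.70/(1 + 0.70) = 0.8235
Then adjust to 20 items: n = 20/22 = 0.9091
r_new = n·r_full / (1 + (n − 1)·r_full) = 0.7486 / 0.9251 ≈ 0.8092

0.81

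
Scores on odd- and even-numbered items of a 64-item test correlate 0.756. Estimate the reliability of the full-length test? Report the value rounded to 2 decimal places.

Apply the Spearman-Brown correction with n = 2:
r_full = 2r_hh / (1 + r_hh) = 2 × 0.756 / (1 + 0.756)
       = 1.5120 / 1.7560 = 0.8610

0.86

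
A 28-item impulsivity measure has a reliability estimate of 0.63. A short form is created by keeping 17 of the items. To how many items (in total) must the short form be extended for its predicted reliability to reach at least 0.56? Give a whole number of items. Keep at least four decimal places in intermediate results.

First, r for the 17-item form: n = 17/28 = 0.6071, so r_17 = 0.6071·0.63/(1 + (0.6071 − 1)·0.63) = 0.5083
Length factor from the short form to reach 0.56: n' = 0.56(1 − 0.5083) / [0.5083(1 − 0.56)] ≈ 1.2312
Total items = 1.2312 × 17 = 20.93, rounded up to 21.

21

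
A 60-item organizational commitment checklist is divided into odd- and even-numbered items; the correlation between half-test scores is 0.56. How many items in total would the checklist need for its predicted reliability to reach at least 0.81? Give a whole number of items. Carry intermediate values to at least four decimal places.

Corrected full-test reliability: r_full = 2 × 0.56 / (1 + 0.56) ≈ 0.7179
Solve Spearman-Brown for n: n = 0.81(1 − 0.7179) / [0.7179(1 − 0.81)] = 1.6752
Required items = 1.6752 × 60 = 100.51, so 101 items.

101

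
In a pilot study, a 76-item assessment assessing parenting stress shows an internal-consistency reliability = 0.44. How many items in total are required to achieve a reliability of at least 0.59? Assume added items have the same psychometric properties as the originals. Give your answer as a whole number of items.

Invert Spearman-Brown to solve for n:
n = r_target (1 − r_old) / [ r_old (1 − r_target) ]
n = 0.59 × (1 − 0.44) / [ 0.44 × (1 − 0.59) ]
  = 0.3304 / 0.1804 = 1.8315
So the test needs 1.8315 × 76 ≈ 139.19 items; rounding up, 140.

140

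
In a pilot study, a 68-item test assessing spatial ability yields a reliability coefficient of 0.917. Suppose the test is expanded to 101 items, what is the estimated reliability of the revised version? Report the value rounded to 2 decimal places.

0.94

Length ratio n = 101/68 = 1.4853
r_new = 1.4853·0.917 / [1 + (1.4853 − 1)·0.917]
r_new = 1.3620 / 1.4450 ≈ 0.9426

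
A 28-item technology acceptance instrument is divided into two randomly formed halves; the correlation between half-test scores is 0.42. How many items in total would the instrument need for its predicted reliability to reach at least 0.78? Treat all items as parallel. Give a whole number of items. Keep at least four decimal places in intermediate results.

69

r_full = 2(0.42)/(1 + 0.42) = 0.5915
Solve Spearman-Brown for n: n = 0.78(1 − 0.5915) / [0.5915(1 − 0.78)] = 2.4486
Items = 2.4486 × 28 ≈ 68.56 → 69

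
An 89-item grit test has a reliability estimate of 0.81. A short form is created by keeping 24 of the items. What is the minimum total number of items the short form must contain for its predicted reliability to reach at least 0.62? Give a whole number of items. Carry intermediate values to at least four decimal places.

35

First, r for the 24-item form: n = 24/89 = 0.2697, so r_24 = 0.2697·0.81/(1 + (0.2697 − 1)·0.81) = 0.5348
Length factor from the short form to reach 0.62: n' = 0.62(1 − 0.5348) / [0.5348(1 − 0.62)] ≈ 1.4192
Total items = 1.4192 × 24 = 34.06, rounded up to 35.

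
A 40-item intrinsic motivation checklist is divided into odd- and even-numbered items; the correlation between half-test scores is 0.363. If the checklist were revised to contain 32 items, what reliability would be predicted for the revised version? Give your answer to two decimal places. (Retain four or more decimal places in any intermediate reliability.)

0.48

Full-test reliability from the split-half r: r_full = 2(0.363)/(1 + 0.363) = 0.5326
Length factor from 40 to 32 items: n = 32/40 = 0.8000
r_new = n·r_full / (1 + (n − 1)·r_full) = 0.4261 / 0.8935 ≈ 0.4769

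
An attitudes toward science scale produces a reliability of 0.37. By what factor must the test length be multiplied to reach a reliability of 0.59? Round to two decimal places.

2.45

Spearman-Brown solved for the length factor n:
n = r_target (1 − r_old) / [ r_old (1 − r_target) ]
n = 0.59 × (1 − 0.37) / [ 0.37 × (1 − 0.59) ]
  = 0.3717 / 0.1517 = 2.4502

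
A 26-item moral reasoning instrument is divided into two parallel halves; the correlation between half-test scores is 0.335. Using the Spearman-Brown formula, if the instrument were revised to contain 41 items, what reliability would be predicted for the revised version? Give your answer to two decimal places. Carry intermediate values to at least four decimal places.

0.61

Full-test reliability from the split-half r: r_full = 2(0.335)/(1 + 0.335) = 0.5019
Then adjust to 41 items: n = 41/26 = 1.5769
r_new = n·r_full / (1 + (n − 1)·r_full) = 0.7914 / 1.2895 ≈ 0.6137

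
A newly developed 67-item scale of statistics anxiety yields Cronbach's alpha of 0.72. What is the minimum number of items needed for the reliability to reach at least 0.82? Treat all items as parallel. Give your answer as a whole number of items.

119

n = 0.82 × (1 − 0.72) / [ 0.72 × (1 − 0.82) ]
n = 0.2296 / 0.1296 ≈ 1.7716
1.7716 × 67 = 118.70 → 119 items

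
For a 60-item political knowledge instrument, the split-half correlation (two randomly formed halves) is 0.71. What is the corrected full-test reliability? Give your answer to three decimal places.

0.830

Each half is half the length of the full test, so the full test is n = 2 times a half.
r_full = 2(0.71) / (1 + 0.71)
       = 1.4200 / 1.7100 = 0.8304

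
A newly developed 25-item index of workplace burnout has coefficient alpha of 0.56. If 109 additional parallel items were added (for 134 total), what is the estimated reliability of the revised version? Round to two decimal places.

n = 134/25 = 5.36
r_new = 5.36·0.56 / [1 + (5.36 − 1)·0.56]
     = 3.0016 / 3.4416 = 0.8722

0.87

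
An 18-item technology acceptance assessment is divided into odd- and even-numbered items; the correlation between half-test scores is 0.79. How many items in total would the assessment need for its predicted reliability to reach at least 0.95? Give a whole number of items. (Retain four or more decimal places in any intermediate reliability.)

46

r_full = 2(0.79)/(1 + 0.79) = 0.8827
n = r_tgt(1 − r_full) / [r_full(1 − r_tgt)] = 0.95 × 0.1173 / (0.8827 × 0.05) ≈ 2.5249
Required items = 2.5249 × 18 = 45.45, so 46 items.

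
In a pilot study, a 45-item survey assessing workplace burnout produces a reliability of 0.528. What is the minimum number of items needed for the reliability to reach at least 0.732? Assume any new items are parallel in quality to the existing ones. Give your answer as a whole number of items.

110

n = 0.732 × (1 − 0.528) / [ 0.528 × (1 − 0.732) ]
  = 0.345504 / 0.141504 = 2.4417
So the test needs 2.4417 × 45 ≈ 109.88 items; rounding up, 110.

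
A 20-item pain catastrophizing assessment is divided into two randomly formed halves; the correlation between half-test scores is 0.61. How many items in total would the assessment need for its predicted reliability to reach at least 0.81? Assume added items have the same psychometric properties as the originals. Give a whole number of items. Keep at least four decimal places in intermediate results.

Corrected full-test reliability: r_full = 2 × 0.61 / (1 + 0.61) ≈ 0.7578
Solve Spearman-Brown for n: n = 0.81(1 − 0.7578) / [0.7578(1 − 0.81)] = 1.3625
Items = 1.3625 × 20 ≈ 27.25 → 28

28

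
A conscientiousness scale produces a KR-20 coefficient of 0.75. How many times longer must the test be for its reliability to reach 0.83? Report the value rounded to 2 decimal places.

Spearman-Brown solved for the length factor n:
n = r_target (1 − r_old) / [ r_old (1 − r_target) ]
n = [0.83 × 0.25] / [0.75 × 0.17]
n = 0.2075 / 0.1275 ≈ 1.6275

1.63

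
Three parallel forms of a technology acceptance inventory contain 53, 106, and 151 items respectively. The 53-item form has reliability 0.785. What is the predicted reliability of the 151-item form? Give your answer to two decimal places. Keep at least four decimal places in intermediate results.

Only the ratio of lengths matters: n = 151/53 = 2.8491
r_{151} = n·r / (1 + (n − 1)·r) = 2.2365 / 2.4515 ≈ 0.9123

0.91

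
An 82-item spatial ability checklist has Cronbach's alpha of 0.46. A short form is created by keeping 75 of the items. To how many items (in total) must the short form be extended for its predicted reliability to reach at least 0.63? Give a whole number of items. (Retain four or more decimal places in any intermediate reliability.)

First, r for the 75-item form: n = 75/82 = 0.9146, so r_75 = 0.9146·0.46/(1 + (0.9146 − 1)·0.46) = 0.4379
Then solve for n' with r_old = 0.4379, r_target = 0.63: n' = 0.63(1 − 0.4379)/[0.4379(1 − 0.63)] = 2.1856
Total items = 2.1856 × 75 = 163.92, rounded up to 164.

164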